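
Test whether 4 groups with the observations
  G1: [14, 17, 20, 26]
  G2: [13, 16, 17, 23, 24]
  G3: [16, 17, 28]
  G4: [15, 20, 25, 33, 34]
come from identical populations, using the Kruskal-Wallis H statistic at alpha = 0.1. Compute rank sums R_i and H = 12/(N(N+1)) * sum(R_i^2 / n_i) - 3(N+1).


Step 1: Combine all N = 17 observations and assign midranks.
sorted (value, group, rank): (13,G2,1), (14,G1,2), (15,G4,3), (16,G2,4.5), (16,G3,4.5), (17,G1,7), (17,G2,7), (17,G3,7), (20,G1,9.5), (20,G4,9.5), (23,G2,11), (24,G2,12), (25,G4,13), (26,G1,14), (28,G3,15), (33,G4,16), (34,G4,17)
Step 2: Sum ranks within each group.
R_1 = 32.5 (n_1 = 4)
R_2 = 35.5 (n_2 = 5)
R_3 = 26.5 (n_3 = 3)
R_4 = 58.5 (n_4 = 5)
Step 3: H = 12/(N(N+1)) * sum(R_i^2/n_i) - 3(N+1)
     = 12/(17*18) * (32.5^2/4 + 35.5^2/5 + 26.5^2/3 + 58.5^2/5) - 3*18
     = 0.039216 * 1434.65 - 54
     = 2.260621.
Step 4: Ties present; correction factor C = 1 - 36/(17^3 - 17) = 0.992647. Corrected H = 2.260621 / 0.992647 = 2.277366.
Step 5: Under H0, H ~ chi^2(3); p-value = 0.516871.
Step 6: alpha = 0.1. fail to reject H0.

H = 2.2774, df = 3, p = 0.516871, fail to reject H0.


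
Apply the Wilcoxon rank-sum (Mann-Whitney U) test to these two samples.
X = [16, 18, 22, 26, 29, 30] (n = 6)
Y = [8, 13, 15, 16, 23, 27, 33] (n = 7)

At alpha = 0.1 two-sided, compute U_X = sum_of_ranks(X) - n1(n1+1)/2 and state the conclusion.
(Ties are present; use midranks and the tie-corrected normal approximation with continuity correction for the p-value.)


Step 1: Combine and sort all 13 observations; assign midranks.
sorted (value, group): (8,Y), (13,Y), (15,Y), (16,X), (16,Y), (18,X), (22,X), (23,Y), (26,X), (27,Y), (29,X), (30,X), (33,Y)
ranks: 8->1, 13->2, 15->3, 16->4.5, 16->4.5, 18->6, 22->7, 23->8, 26->9, 27->10, 29->11, 30->12, 33->13
Step 2: Rank sum for X: R1 = 4.5 + 6 + 7 + 9 + 11 + 12 = 49.5.
Step 3: U_X = R1 - n1(n1+1)/2 = 49.5 - 6*7/2 = 49.5 - 21 = 28.5.
       U_Y = n1*n2 - U_X = 42 - 28.5 = 13.5.
Step 4: Ties are present, so use the tie-corrected normal approximation (with continuity correction) for the p-value.
Step 5: p-value = 0.316645; compare to alpha = 0.1. fail to reject H0.

U_X = 28.5, p = 0.316645, fail to reject H0 at alpha = 0.1.


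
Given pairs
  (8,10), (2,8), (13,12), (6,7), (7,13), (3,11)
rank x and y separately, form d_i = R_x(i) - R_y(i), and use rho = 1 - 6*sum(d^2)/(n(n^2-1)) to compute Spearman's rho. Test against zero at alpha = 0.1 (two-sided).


Step 1: Rank x and y separately (midranks; no ties here).
rank(x): 8->5, 2->1, 13->6, 6->3, 7->4, 3->2
rank(y): 10->3, 8->2, 12->5, 7->1, 13->6, 11->4
Step 2: d_i = R_x(i) - R_y(i); compute d_i^2.
  (5-3)^2=4, (1-2)^2=1, (6-5)^2=1, (3-1)^2=4, (4-6)^2=4, (2-4)^2=4
sum(d^2) = 18.
Step 3: rho = 1 - 6*18 / (6*(6^2 - 1)) = 1 - 108/210 = 0.485714.
Step 4: Under H0, t = rho * sqrt((n-2)/(1-rho^2)) = 1.1113 ~ t(4).
Step 5: Two-sided p-value from the t-distribution with 4 df = 0.328723.
Step 6: alpha = 0.1. fail to reject H0.

rho = 0.4857, p = 0.328723, fail to reject H0 at alpha = 0.1.


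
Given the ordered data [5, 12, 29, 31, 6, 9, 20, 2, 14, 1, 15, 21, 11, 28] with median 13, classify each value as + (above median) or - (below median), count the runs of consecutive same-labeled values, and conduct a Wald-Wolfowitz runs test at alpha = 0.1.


Step 1: Compute median = 13; label A = above, B = below.
Labels in order: BBAABBABABAABA  (n_A = 7, n_B = 7)
Step 2: Count runs R = 10.
Step 3: Under H0 (random ordering), E[R] = 2*n_A*n_B/(n_A+n_B) + 1 = 2*7*7/14 + 1 = 8.0000.
        Var[R] = 2*n_A*n_B*(2*n_A*n_B - n_A - n_B) / ((n_A+n_B)^2 * (n_A+n_B-1)) = 8232/2548 = 3.2308.
        SD[R] = 1.7974.
Step 4: Continuity-corrected z = (R - 0.5 - E[R]) / SD[R] = (10 - 0.5 - 8.0000) / 1.7974 = 0.8345.
Step 5: Two-sided p-value via normal approximation = 2*(1 - Phi(|z|)) = 0.403986.
Step 6: alpha = 0.1. fail to reject H0.

R = 10, z = 0.8345, p = 0.403986, fail to reject H0.


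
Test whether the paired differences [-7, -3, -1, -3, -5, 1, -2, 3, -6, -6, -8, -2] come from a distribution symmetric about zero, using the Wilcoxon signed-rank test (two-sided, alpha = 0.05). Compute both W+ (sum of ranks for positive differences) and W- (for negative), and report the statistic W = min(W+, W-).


Step 1: Drop any zero differences (none here) and take |d_i|.
|d| = [7, 3, 1, 3, 5, 1, 2, 3, 6, 6, 8, 2]
Step 2: Midrank |d_i| (ties get averaged ranks).
ranks: |7|->11, |3|->6, |1|->1.5, |3|->6, |5|->8, |1|->1.5, |2|->3.5, |3|->6, |6|->9.5, |6|->9.5, |8|->12, |2|->3.5
Step 3: Attach original signs; sum ranks with positive sign and with negative sign.
W+ = 1.5 + 6 = 7.5
W- = 11 + 6 + 1.5 + 6 + 8 + 3.5 + 9.5 + 9.5 + 12 + 3.5 = 70.5
(Check: W+ + W- = 78 should equal n(n+1)/2 = 78.)
Step 4: Test statistic W = min(W+, W-) = 7.5.
Step 5: Ties in |d|, so use the tie-corrected normal approximation.
        E[W] = n(n+1)/4 = 12*13/4 = 39.
        Tie groups: |d|=1 (t=2), |d|=2 (t=2), |d|=3 (t=3), |d|=6 (t=2); sum(t^3 - t) = 42.
        Var[W] = n(n+1)(2n+1)/24 - sum(t^3-t)/48 = 3900/24 - 42/48 = 161.625.
        z = (W - E[W]) / sqrt(Var[W]) = (7.5 - 39) / 12.7132 = -2.4777.
        Two-sided p = 2*Phi(z) = 0.013222.
Step 6: alpha = 0.05. reject H0.

W+ = 7.5, W- = 70.5, W = min = 7.5, p = 0.013222, reject H0.


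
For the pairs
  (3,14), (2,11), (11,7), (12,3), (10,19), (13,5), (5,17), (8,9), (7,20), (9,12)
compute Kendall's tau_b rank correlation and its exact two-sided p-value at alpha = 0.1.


Step 1: Enumerate the 45 unordered pairs (i,j) with i<j and classify each by sign(x_j-x_i) * sign(y_j-y_i).
  (1,2):dx=-1,dy=-3->C; (1,3):dx=+8,dy=-7->D; (1,4):dx=+9,dy=-11->D; (1,5):dx=+7,dy=+5->C
  (1,6):dx=+10,dy=-9->D; (1,7):dx=+2,dy=+3->C; (1,8):dx=+5,dy=-5->D; (1,9):dx=+4,dy=+6->C
  (1,10):dx=+6,dy=-2->D; (2,3):dx=+9,dy=-4->D; (2,4):dx=+10,dy=-8->D; (2,5):dx=+8,dy=+8->C
  (2,6):dx=+11,dy=-6->D; (2,7):dx=+3,dy=+6->C; (2,8):dx=+6,dy=-2->D; (2,9):dx=+5,dy=+9->C
  (2,10):dx=+7,dy=+1->C; (3,4):dx=+1,dy=-4->D; (3,5):dx=-1,dy=+12->D; (3,6):dx=+2,dy=-2->D
  (3,7):dx=-6,dy=+10->D; (3,8):dx=-3,dy=+2->D; (3,9):dx=-4,dy=+13->D; (3,10):dx=-2,dy=+5->D
  (4,5):dx=-2,dy=+16->D; (4,6):dx=+1,dy=+2->C; (4,7):dx=-7,dy=+14->D; (4,8):dx=-4,dy=+6->D
  (4,9):dx=-5,dy=+17->D; (4,10):dx=-3,dy=+9->D; (5,6):dx=+3,dy=-14->D; (5,7):dx=-5,dy=-2->C
  (5,8):dx=-2,dy=-10->C; (5,9):dx=-3,dy=+1->D; (5,10):dx=-1,dy=-7->C; (6,7):dx=-8,dy=+12->D
  (6,8):dx=-5,dy=+4->D; (6,9):dx=-6,dy=+15->D; (6,10):dx=-4,dy=+7->D; (7,8):dx=+3,dy=-8->D
  (7,9):dx=+2,dy=+3->C; (7,10):dx=+4,dy=-5->D; (8,9):dx=-1,dy=+11->D; (8,10):dx=+1,dy=+3->C
  (9,10):dx=+2,dy=-8->D
Step 2: C = 14, D = 31, total pairs = 45.
Step 3: tau = (C - D)/(n(n-1)/2) = (14 - 31)/45 = -0.377778.
Step 4: Exact two-sided p-value (enumerate n! = 3628800 permutations of y under H0): p = 0.155742.
Step 5: alpha = 0.1. fail to reject H0.

tau_b = -0.3778 (C=14, D=31), p = 0.155742, fail to reject H0.


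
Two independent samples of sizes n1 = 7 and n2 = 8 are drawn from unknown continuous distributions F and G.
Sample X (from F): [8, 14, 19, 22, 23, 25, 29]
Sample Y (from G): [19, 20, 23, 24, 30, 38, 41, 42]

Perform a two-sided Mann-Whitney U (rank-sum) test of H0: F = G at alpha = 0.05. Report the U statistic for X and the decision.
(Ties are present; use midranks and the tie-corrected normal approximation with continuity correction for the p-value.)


Step 1: Combine and sort all 15 observations; assign midranks.
sorted (value, group): (8,X), (14,X), (19,X), (19,Y), (20,Y), (22,X), (23,X), (23,Y), (24,Y), (25,X), (29,X), (30,Y), (38,Y), (41,Y), (42,Y)
ranks: 8->1, 14->2, 19->3.5, 19->3.5, 20->5, 22->6, 23->7.5, 23->7.5, 24->9, 25->10, 29->11, 30->12, 38->13, 41->14, 42->15
Step 2: Rank sum for X: R1 = 1 + 2 + 3.5 + 6 + 7.5 + 10 + 11 = 41.
Step 3: U_X = R1 - n1(n1+1)/2 = 41 - 7*8/2 = 41 - 28 = 13.
       U_Y = n1*n2 - U_X = 56 - 13 = 43.
Step 4: Ties are present, so use the tie-corrected normal approximation (with continuity correction) for the p-value.
Step 5: p-value = 0.092753; compare to alpha = 0.05. fail to reject H0.

U_X = 13, p = 0.092753, fail to reject H0 at alpha = 0.05.


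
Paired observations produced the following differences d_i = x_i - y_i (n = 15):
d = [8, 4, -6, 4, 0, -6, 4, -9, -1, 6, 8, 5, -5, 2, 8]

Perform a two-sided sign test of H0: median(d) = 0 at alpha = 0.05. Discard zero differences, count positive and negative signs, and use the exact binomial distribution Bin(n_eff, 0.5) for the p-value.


Step 1: Discard zero differences. Original n = 15; n_eff = number of nonzero differences = 14.
Nonzero differences (with sign): +8, +4, -6, +4, -6, +4, -9, -1, +6, +8, +5, -5, +2, +8
Step 2: Count signs: positive = 9, negative = 5.
Step 3: Under H0: P(positive) = 0.5, so the number of positives S ~ Bin(14, 0.5).
Step 4: Two-sided exact p-value = sum of Bin(14,0.5) probabilities at or below the observed probability = 0.423950.
Step 5: alpha = 0.05. fail to reject H0.

n_eff = 14, pos = 9, neg = 5, p = 0.423950, fail to reject H0.


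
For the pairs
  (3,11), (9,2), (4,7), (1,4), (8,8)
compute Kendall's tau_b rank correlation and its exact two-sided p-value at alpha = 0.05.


Step 1: Enumerate the 10 unordered pairs (i,j) with i<j and classify each by sign(x_j-x_i) * sign(y_j-y_i).
  (1,2):dx=+6,dy=-9->D; (1,3):dx=+1,dy=-4->D; (1,4):dx=-2,dy=-7->C; (1,5):dx=+5,dy=-3->D
  (2,3):dx=-5,dy=+5->D; (2,4):dx=-8,dy=+2->D; (2,5):dx=-1,dy=+6->D; (3,4):dx=-3,dy=-3->C
  (3,5):dx=+4,dy=+1->C; (4,5):dx=+7,dy=+4->C
Step 2: C = 4, D = 6, total pairs = 10.
Step 3: tau = (C - D)/(n(n-1)/2) = (4 - 6)/10 = -0.200000.
Step 4: Exact two-sided p-value (enumerate n! = 120 permutations of y under H0): p = 0.816667.
Step 5: alpha = 0.05. fail to reject H0.

tau_b = -0.2000 (C=4, D=6), p = 0.816667, fail to reject H0.


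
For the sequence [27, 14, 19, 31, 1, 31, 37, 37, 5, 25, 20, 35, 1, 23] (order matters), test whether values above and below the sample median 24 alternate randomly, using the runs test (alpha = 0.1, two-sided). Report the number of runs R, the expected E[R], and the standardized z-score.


Step 1: Compute median = 24; label A = above, B = below.
Labels in order: ABBABAAABABABB  (n_A = 7, n_B = 7)
Step 2: Count runs R = 10.
Step 3: Under H0 (random ordering), E[R] = 2*n_A*n_B/(n_A+n_B) + 1 = 2*7*7/14 + 1 = 8.0000.
        Var[R] = 2*n_A*n_B*(2*n_A*n_B - n_A - n_B) / ((n_A+n_B)^2 * (n_A+n_B-1)) = 8232/2548 = 3.2308.
        SD[R] = 1.7974.
Step 4: Continuity-corrected z = (R - 0.5 - E[R]) / SD[R] = (10 - 0.5 - 8.0000) / 1.7974 = 0.8345.
Step 5: Two-sided p-value via normal approximation = 2*(1 - Phi(|z|)) = 0.403986.
Step 6: alpha = 0.1. fail to reject H0.

R = 10, z = 0.8345, p = 0.403986, fail to reject H0.


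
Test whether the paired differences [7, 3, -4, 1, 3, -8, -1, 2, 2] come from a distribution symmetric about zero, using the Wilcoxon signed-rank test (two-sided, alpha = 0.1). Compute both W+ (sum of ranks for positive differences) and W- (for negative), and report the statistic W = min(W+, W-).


Step 1: Drop any zero differences (none here) and take |d_i|.
|d| = [7, 3, 4, 1, 3, 8, 1, 2, 2]
Step 2: Midrank |d_i| (ties get averaged ranks).
ranks: |7|->8, |3|->5.5, |4|->7, |1|->1.5, |3|->5.5, |8|->9, |1|->1.5, |2|->3.5, |2|->3.5
Step 3: Attach original signs; sum ranks with positive sign and with negative sign.
W+ = 8 + 5.5 + 1.5 + 5.5 + 3.5 + 3.5 = 27.5
W- = 7 + 9 + 1.5 = 17.5
(Check: W+ + W- = 45 should equal n(n+1)/2 = 45.)
Step 4: Test statistic W = min(W+, W-) = 17.5.
Step 5: Ties in |d|, so use the tie-corrected normal approximation.
        E[W] = n(n+1)/4 = 9*10/4 = 22.5.
        Tie groups: |d|=1 (t=2), |d|=2 (t=2), |d|=3 (t=2); sum(t^3 - t) = 18.
        Var[W] = n(n+1)(2n+1)/24 - sum(t^3-t)/48 = 1710/24 - 18/48 = 70.875.
        z = (W - E[W]) / sqrt(Var[W]) = (17.5 - 22.5) / 8.4187 = -0.5939.
        Two-sided p = 2*Phi(z) = 0.552570.
Step 6: alpha = 0.1. fail to reject H0.

W+ = 27.5, W- = 17.5, W = min = 17.5, p = 0.552570, fail to reject H0.


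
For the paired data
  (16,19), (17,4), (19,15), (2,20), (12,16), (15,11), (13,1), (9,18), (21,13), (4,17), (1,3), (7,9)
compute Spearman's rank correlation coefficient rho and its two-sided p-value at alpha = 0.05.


Step 1: Rank x and y separately (midranks; no ties here).
rank(x): 16->9, 17->10, 19->11, 2->2, 12->6, 15->8, 13->7, 9->5, 21->12, 4->3, 1->1, 7->4
rank(y): 19->11, 4->3, 15->7, 20->12, 16->8, 11->5, 1->1, 18->10, 13->6, 17->9, 3->2, 9->4
Step 2: d_i = R_x(i) - R_y(i); compute d_i^2.
  (9-11)^2=4, (10-3)^2=49, (11-7)^2=16, (2-12)^2=100, (6-8)^2=4, (8-5)^2=9, (7-1)^2=36, (5-10)^2=25, (12-6)^2=36, (3-9)^2=36, (1-2)^2=1, (4-4)^2=0
sum(d^2) = 316.
Step 3: rho = 1 - 6*316 / (12*(12^2 - 1)) = 1 - 1896/1716 = -0.104895.
Step 4: Under H0, t = rho * sqrt((n-2)/(1-rho^2)) = -0.3335 ~ t(10).
Step 5: Two-sided p-value from the t-distribution with 10 df = 0.745609.
Step 6: alpha = 0.05. fail to reject H0.

rho = -0.1049, p = 0.745609, fail to reject H0 at alpha = 0.05.


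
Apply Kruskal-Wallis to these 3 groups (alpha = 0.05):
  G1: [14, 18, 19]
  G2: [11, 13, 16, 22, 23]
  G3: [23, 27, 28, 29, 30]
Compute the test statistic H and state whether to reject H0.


Step 1: Combine all N = 13 observations and assign midranks.
sorted (value, group, rank): (11,G2,1), (13,G2,2), (14,G1,3), (16,G2,4), (18,G1,5), (19,G1,6), (22,G2,7), (23,G2,8.5), (23,G3,8.5), (27,G3,10), (28,G3,11), (29,G3,12), (30,G3,13)
Step 2: Sum ranks within each group.
R_1 = 14 (n_1 = 3)
R_2 = 22.5 (n_2 = 5)
R_3 = 54.5 (n_3 = 5)
Step 3: H = 12/(N(N+1)) * sum(R_i^2/n_i) - 3(N+1)
     = 12/(13*14) * (14^2/3 + 22.5^2/5 + 54.5^2/5) - 3*14
     = 0.065934 * 760.633 - 42
     = 8.151648.
Step 4: Ties present; correction factor C = 1 - 6/(13^3 - 13) = 0.997253. Corrected H = 8.151648 / 0.997253 = 8.174105.
Step 5: Under H0, H ~ chi^2(2); p-value = 0.016789.
Step 6: alpha = 0.05. reject H0.

H = 8.1741, df = 2, p = 0.016789, reject H0.


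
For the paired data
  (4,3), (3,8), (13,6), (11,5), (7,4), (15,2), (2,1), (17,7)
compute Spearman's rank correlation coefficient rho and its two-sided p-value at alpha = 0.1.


Step 1: Rank x and y separately (midranks; no ties here).
rank(x): 4->3, 3->2, 13->6, 11->5, 7->4, 15->7, 2->1, 17->8
rank(y): 3->3, 8->8, 6->6, 5->5, 4->4, 2->2, 1->1, 7->7
Step 2: d_i = R_x(i) - R_y(i); compute d_i^2.
  (3-3)^2=0, (2-8)^2=36, (6-6)^2=0, (5-5)^2=0, (4-4)^2=0, (7-2)^2=25, (1-1)^2=0, (8-7)^2=1
sum(d^2) = 62.
Step 3: rho = 1 - 6*62 / (8*(8^2 - 1)) = 1 - 372/504 = 0.261905.
Step 4: Under H0, t = rho * sqrt((n-2)/(1-rho^2)) = 0.6647 ~ t(6).
Step 5: Two-sided p-value from the t-distribution with 6 df = 0.530923.
Step 6: alpha = 0.1. fail to reject H0.

rho = 0.2619, p = 0.530923, fail to reject H0 at alpha = 0.1.


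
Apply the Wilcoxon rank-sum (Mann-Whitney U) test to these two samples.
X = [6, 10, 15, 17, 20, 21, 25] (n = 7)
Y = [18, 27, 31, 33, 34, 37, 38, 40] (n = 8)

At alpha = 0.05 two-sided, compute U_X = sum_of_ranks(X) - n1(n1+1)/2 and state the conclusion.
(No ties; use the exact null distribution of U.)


Step 1: Combine and sort all 15 observations; assign midranks.
sorted (value, group): (6,X), (10,X), (15,X), (17,X), (18,Y), (20,X), (21,X), (25,X), (27,Y), (31,Y), (33,Y), (34,Y), (37,Y), (38,Y), (40,Y)
ranks: 6->1, 10->2, 15->3, 17->4, 18->5, 20->6, 21->7, 25->8, 27->9, 31->10, 33->11, 34->12, 37->13, 38->14, 40->15
Step 2: Rank sum for X: R1 = 1 + 2 + 3 + 4 + 6 + 7 + 8 = 31.
Step 3: U_X = R1 - n1(n1+1)/2 = 31 - 7*8/2 = 31 - 28 = 3.
       U_Y = n1*n2 - U_X = 56 - 3 = 53.
Step 4: No ties, so the exact null distribution of U (based on enumerating the C(15,7) = 6435 equally likely rank assignments) gives the two-sided p-value.
Step 5: p-value = 0.002176; compare to alpha = 0.05. reject H0.

U_X = 3, p = 0.002176, reject H0 at alpha = 0.05.


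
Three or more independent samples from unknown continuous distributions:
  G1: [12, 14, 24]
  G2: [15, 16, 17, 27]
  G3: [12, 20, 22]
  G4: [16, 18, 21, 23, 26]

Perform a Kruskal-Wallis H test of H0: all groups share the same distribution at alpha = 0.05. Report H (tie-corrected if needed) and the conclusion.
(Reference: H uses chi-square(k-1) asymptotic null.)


Step 1: Combine all N = 15 observations and assign midranks.
sorted (value, group, rank): (12,G1,1.5), (12,G3,1.5), (14,G1,3), (15,G2,4), (16,G2,5.5), (16,G4,5.5), (17,G2,7), (18,G4,8), (20,G3,9), (21,G4,10), (22,G3,11), (23,G4,12), (24,G1,13), (26,G4,14), (27,G2,15)
Step 2: Sum ranks within each group.
R_1 = 17.5 (n_1 = 3)
R_2 = 31.5 (n_2 = 4)
R_3 = 21.5 (n_3 = 3)
R_4 = 49.5 (n_4 = 5)
Step 3: H = 12/(N(N+1)) * sum(R_i^2/n_i) - 3(N+1)
     = 12/(15*16) * (17.5^2/3 + 31.5^2/4 + 21.5^2/3 + 49.5^2/5) - 3*16
     = 0.050000 * 994.279 - 48
     = 1.713958.
Step 4: Ties present; correction factor C = 1 - 12/(15^3 - 15) = 0.996429. Corrected H = 1.713958 / 0.996429 = 1.720102.
Step 5: Under H0, H ~ chi^2(3); p-value = 0.632474.
Step 6: alpha = 0.05. fail to reject H0.

H = 1.7201, df = 3, p = 0.632474, fail to reject H0.


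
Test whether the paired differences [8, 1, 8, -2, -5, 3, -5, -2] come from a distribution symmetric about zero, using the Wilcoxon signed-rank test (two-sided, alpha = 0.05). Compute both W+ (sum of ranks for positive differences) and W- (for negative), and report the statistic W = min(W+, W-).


Step 1: Drop any zero differences (none here) and take |d_i|.
|d| = [8, 1, 8, 2, 5, 3, 5, 2]
Step 2: Midrank |d_i| (ties get averaged ranks).
ranks: |8|->7.5, |1|->1, |8|->7.5, |2|->2.5, |5|->5.5, |3|->4, |5|->5.5, |2|->2.5
Step 3: Attach original signs; sum ranks with positive sign and with negative sign.
W+ = 7.5 + 1 + 7.5 + 4 = 20
W- = 2.5 + 5.5 + 5.5 + 2.5 = 16
(Check: W+ + W- = 36 should equal n(n+1)/2 = 36.)
Step 4: Test statistic W = min(W+, W-) = 16.
Step 5: Ties in |d|, so use the tie-corrected normal approximation.
        E[W] = n(n+1)/4 = 8*9/4 = 18.
        Tie groups: |d|=2 (t=2), |d|=5 (t=2), |d|=8 (t=2); sum(t^3 - t) = 18.
        Var[W] = n(n+1)(2n+1)/24 - sum(t^3-t)/48 = 1224/24 - 18/48 = 50.625.
        z = (W - E[W]) / sqrt(Var[W]) = (16 - 18) / 7.1151 = -0.2811.
        Two-sided p = 2*Phi(z) = 0.778640.
Step 6: alpha = 0.05. fail to reject H0.

W+ = 20, W- = 16, W = min = 16, p = 0.778640, fail to reject H0.


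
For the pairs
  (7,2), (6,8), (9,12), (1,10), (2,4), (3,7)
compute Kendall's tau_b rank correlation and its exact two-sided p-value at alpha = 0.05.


Step 1: Enumerate the 15 unordered pairs (i,j) with i<j and classify each by sign(x_j-x_i) * sign(y_j-y_i).
  (1,2):dx=-1,dy=+6->D; (1,3):dx=+2,dy=+10->C; (1,4):dx=-6,dy=+8->D; (1,5):dx=-5,dy=+2->D
  (1,6):dx=-4,dy=+5->D; (2,3):dx=+3,dy=+4->C; (2,4):dx=-5,dy=+2->D; (2,5):dx=-4,dy=-4->C
  (2,6):dx=-3,dy=-1->C; (3,4):dx=-8,dy=-2->C; (3,5):dx=-7,dy=-8->C; (3,6):dx=-6,dy=-5->C
  (4,5):dx=+1,dy=-6->D; (4,6):dx=+2,dy=-3->D; (5,6):dx=+1,dy=+3->C
Step 2: C = 8, D = 7, total pairs = 15.
Step 3: tau = (C - D)/(n(n-1)/2) = (8 - 7)/15 = 0.066667.
Step 4: Exact two-sided p-value (enumerate n! = 720 permutations of y under H0): p = 1.000000.
Step 5: alpha = 0.05. fail to reject H0.

tau_b = 0.0667 (C=8, D=7), p = 1.000000, fail to reject H0.


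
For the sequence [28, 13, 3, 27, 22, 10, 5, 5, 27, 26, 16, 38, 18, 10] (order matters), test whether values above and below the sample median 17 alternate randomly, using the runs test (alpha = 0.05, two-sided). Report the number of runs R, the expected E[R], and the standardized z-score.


Step 1: Compute median = 17; label A = above, B = below.
Labels in order: ABBAABBBAABAAB  (n_A = 7, n_B = 7)
Step 2: Count runs R = 8.
Step 3: Under H0 (random ordering), E[R] = 2*n_A*n_B/(n_A+n_B) + 1 = 2*7*7/14 + 1 = 8.0000.
        Var[R] = 2*n_A*n_B*(2*n_A*n_B - n_A - n_B) / ((n_A+n_B)^2 * (n_A+n_B-1)) = 8232/2548 = 3.2308.
        SD[R] = 1.7974.
Step 4: R = E[R], so z = 0 with no continuity correction.
Step 5: Two-sided p-value via normal approximation = 2*(1 - Phi(|z|)) = 1.000000.
Step 6: alpha = 0.05. fail to reject H0.

R = 8, z = 0.0000, p = 1.000000, fail to reject H0.


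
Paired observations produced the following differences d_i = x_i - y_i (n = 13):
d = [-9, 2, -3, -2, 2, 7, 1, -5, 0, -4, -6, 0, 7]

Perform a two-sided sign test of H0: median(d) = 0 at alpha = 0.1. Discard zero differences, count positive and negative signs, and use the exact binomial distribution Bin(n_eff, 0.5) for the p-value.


Step 1: Discard zero differences. Original n = 13; n_eff = number of nonzero differences = 11.
Nonzero differences (with sign): -9, +2, -3, -2, +2, +7, +1, -5, -4, -6, +7
Step 2: Count signs: positive = 5, negative = 6.
Step 3: Under H0: P(positive) = 0.5, so the number of positives S ~ Bin(11, 0.5).
Step 4: Two-sided exact p-value = sum of Bin(11,0.5) probabilities at or below the observed probability = 1.000000.
Step 5: alpha = 0.1. fail to reject H0.

n_eff = 11, pos = 5, neg = 6, p = 1.000000, fail to reject H0.


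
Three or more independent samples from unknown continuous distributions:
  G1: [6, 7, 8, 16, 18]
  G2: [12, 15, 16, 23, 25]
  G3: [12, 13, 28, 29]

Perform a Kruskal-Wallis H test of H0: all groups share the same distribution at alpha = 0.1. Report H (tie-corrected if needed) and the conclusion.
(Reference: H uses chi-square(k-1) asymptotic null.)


Step 1: Combine all N = 14 observations and assign midranks.
sorted (value, group, rank): (6,G1,1), (7,G1,2), (8,G1,3), (12,G2,4.5), (12,G3,4.5), (13,G3,6), (15,G2,7), (16,G1,8.5), (16,G2,8.5), (18,G1,10), (23,G2,11), (25,G2,12), (28,G3,13), (29,G3,14)
Step 2: Sum ranks within each group.
R_1 = 24.5 (n_1 = 5)
R_2 = 43 (n_2 = 5)
R_3 = 37.5 (n_3 = 4)
Step 3: H = 12/(N(N+1)) * sum(R_i^2/n_i) - 3(N+1)
     = 12/(14*15) * (24.5^2/5 + 43^2/5 + 37.5^2/4) - 3*15
     = 0.057143 * 841.413 - 45
     = 3.080714.
Step 4: Ties present; correction factor C = 1 - 12/(14^3 - 14) = 0.995604. Corrected H = 3.080714 / 0.995604 = 3.094316.
Step 5: Under H0, H ~ chi^2(2); p-value = 0.212852.
Step 6: alpha = 0.1. fail to reject H0.

H = 3.0943, df = 2, p = 0.212852, fail to reject H0.


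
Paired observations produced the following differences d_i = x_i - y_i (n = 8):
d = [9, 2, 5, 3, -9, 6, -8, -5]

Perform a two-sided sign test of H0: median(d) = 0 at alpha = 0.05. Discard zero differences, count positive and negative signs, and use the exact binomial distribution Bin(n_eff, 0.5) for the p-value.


Step 1: Discard zero differences. Original n = 8; n_eff = number of nonzero differences = 8.
Nonzero differences (with sign): +9, +2, +5, +3, -9, +6, -8, -5
Step 2: Count signs: positive = 5, negative = 3.
Step 3: Under H0: P(positive) = 0.5, so the number of positives S ~ Bin(8, 0.5).
Step 4: Two-sided exact p-value = sum of Bin(8,0.5) probabilities at or below the observed probability = 0.726562.
Step 5: alpha = 0.05. fail to reject H0.

n_eff = 8, pos = 5, neg = 3, p = 0.726562, fail to reject H0.


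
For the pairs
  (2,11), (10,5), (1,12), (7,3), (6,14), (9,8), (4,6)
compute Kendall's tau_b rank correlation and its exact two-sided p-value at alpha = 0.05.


Step 1: Enumerate the 21 unordered pairs (i,j) with i<j and classify each by sign(x_j-x_i) * sign(y_j-y_i).
  (1,2):dx=+8,dy=-6->D; (1,3):dx=-1,dy=+1->D; (1,4):dx=+5,dy=-8->D; (1,5):dx=+4,dy=+3->C
  (1,6):dx=+7,dy=-3->D; (1,7):dx=+2,dy=-5->D; (2,3):dx=-9,dy=+7->D; (2,4):dx=-3,dy=-2->C
  (2,5):dx=-4,dy=+9->D; (2,6):dx=-1,dy=+3->D; (2,7):dx=-6,dy=+1->D; (3,4):dx=+6,dy=-9->D
  (3,5):dx=+5,dy=+2->C; (3,6):dx=+8,dy=-4->D; (3,7):dx=+3,dy=-6->D; (4,5):dx=-1,dy=+11->D
  (4,6):dx=+2,dy=+5->C; (4,7):dx=-3,dy=+3->D; (5,6):dx=+3,dy=-6->D; (5,7):dx=-2,dy=-8->C
  (6,7):dx=-5,dy=-2->C
Step 2: C = 6, D = 15, total pairs = 21.
Step 3: tau = (C - D)/(n(n-1)/2) = (6 - 15)/21 = -0.428571.
Step 4: Exact two-sided p-value (enumerate n! = 5040 permutations of y under H0): p = 0.238889.
Step 5: alpha = 0.05. fail to reject H0.

tau_b = -0.4286 (C=6, D=15), p = 0.238889, fail to reject H0.


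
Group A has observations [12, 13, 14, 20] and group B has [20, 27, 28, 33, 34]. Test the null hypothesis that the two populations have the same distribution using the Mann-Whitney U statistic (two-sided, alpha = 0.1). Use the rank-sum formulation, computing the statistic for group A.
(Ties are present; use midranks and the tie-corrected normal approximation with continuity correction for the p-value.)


Step 1: Combine and sort all 9 observations; assign midranks.
sorted (value, group): (12,X), (13,X), (14,X), (20,X), (20,Y), (27,Y), (28,Y), (33,Y), (34,Y)
ranks: 12->1, 13->2, 14->3, 20->4.5, 20->4.5, 27->6, 28->7, 33->8, 34->9
Step 2: Rank sum for X: R1 = 1 + 2 + 3 + 4.5 = 10.5.
Step 3: U_X = R1 - n1(n1+1)/2 = 10.5 - 4*5/2 = 10.5 - 10 = 0.5.
       U_Y = n1*n2 - U_X = 20 - 0.5 = 19.5.
Step 4: Ties are present, so use the tie-corrected normal approximation (with continuity correction) for the p-value.
Step 5: p-value = 0.026844; compare to alpha = 0.1. reject H0.

U_X = 0.5, p = 0.026844, reject H0 at alpha = 0.1.


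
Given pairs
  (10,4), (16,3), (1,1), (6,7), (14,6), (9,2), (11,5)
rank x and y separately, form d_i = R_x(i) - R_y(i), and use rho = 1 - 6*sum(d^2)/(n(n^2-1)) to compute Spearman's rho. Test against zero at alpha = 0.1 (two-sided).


Step 1: Rank x and y separately (midranks; no ties here).
rank(x): 10->4, 16->7, 1->1, 6->2, 14->6, 9->3, 11->5
rank(y): 4->4, 3->3, 1->1, 7->7, 6->6, 2->2, 5->5
Step 2: d_i = R_x(i) - R_y(i); compute d_i^2.
  (4-4)^2=0, (7-3)^2=16, (1-1)^2=0, (2-7)^2=25, (6-6)^2=0, (3-2)^2=1, (5-5)^2=0
sum(d^2) = 42.
Step 3: rho = 1 - 6*42 / (7*(7^2 - 1)) = 1 - 252/336 = 0.250000.
Step 4: Under H0, t = rho * sqrt((n-2)/(1-rho^2)) = 0.5774 ~ t(5).
Step 5: Two-sided p-value from the t-distribution with 5 df = 0.588724.
Step 6: alpha = 0.1. fail to reject H0.

rho = 0.2500, p = 0.588724, fail to reject H0 at alpha = 0.1.


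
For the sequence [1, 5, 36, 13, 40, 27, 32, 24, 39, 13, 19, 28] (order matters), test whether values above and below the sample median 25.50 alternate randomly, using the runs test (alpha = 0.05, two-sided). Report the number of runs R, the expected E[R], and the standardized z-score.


Step 1: Compute median = 25.50; label A = above, B = below.
Labels in order: BBABAAABABBA  (n_A = 6, n_B = 6)
Step 2: Count runs R = 8.
Step 3: Under H0 (random ordering), E[R] = 2*n_A*n_B/(n_A+n_B) + 1 = 2*6*6/12 + 1 = 7.0000.
        Var[R] = 2*n_A*n_B*(2*n_A*n_B - n_A - n_B) / ((n_A+n_B)^2 * (n_A+n_B-1)) = 4320/1584 = 2.7273.
        SD[R] = 1.6514.
Step 4: Continuity-corrected z = (R - 0.5 - E[R]) / SD[R] = (8 - 0.5 - 7.0000) / 1.6514 = 0.3028.
Step 5: Two-sided p-value via normal approximation = 2*(1 - Phi(|z|)) = 0.762069.
Step 6: alpha = 0.05. fail to reject H0.

R = 8, z = 0.3028, p = 0.762069, fail to reject H0.


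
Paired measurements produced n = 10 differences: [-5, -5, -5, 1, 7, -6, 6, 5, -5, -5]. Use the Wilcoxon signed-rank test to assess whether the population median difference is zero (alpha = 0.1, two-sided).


Step 1: Drop any zero differences (none here) and take |d_i|.
|d| = [5, 5, 5, 1, 7, 6, 6, 5, 5, 5]
Step 2: Midrank |d_i| (ties get averaged ranks).
ranks: |5|->4.5, |5|->4.5, |5|->4.5, |1|->1, |7|->10, |6|->8.5, |6|->8.5, |5|->4.5, |5|->4.5, |5|->4.5
Step 3: Attach original signs; sum ranks with positive sign and with negative sign.
W+ = 1 + 10 + 8.5 + 4.5 = 24
W- = 4.5 + 4.5 + 4.5 + 8.5 + 4.5 + 4.5 = 31
(Check: W+ + W- = 55 should equal n(n+1)/2 = 55.)
Step 4: Test statistic W = min(W+, W-) = 24.
Step 5: Ties in |d|, so use the tie-corrected normal approximation.
        E[W] = n(n+1)/4 = 10*11/4 = 27.5.
        Tie groups: |d|=5 (t=6), |d|=6 (t=2); sum(t^3 - t) = 216.
        Var[W] = n(n+1)(2n+1)/24 - sum(t^3-t)/48 = 2310/24 - 216/48 = 91.75.
        z = (W - E[W]) / sqrt(Var[W]) = (24 - 27.5) / 9.5786 = -0.3654.
        Two-sided p = 2*Phi(z) = 0.714815.
Step 6: alpha = 0.1. fail to reject H0.

W+ = 24, W- = 31, W = min = 24, p = 0.714815, fail to reject H0.


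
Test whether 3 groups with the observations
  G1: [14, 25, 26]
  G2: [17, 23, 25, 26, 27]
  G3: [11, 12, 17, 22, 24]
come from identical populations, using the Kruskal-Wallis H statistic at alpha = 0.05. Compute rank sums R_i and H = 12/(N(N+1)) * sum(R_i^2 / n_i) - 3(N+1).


Step 1: Combine all N = 13 observations and assign midranks.
sorted (value, group, rank): (11,G3,1), (12,G3,2), (14,G1,3), (17,G2,4.5), (17,G3,4.5), (22,G3,6), (23,G2,7), (24,G3,8), (25,G1,9.5), (25,G2,9.5), (26,G1,11.5), (26,G2,11.5), (27,G2,13)
Step 2: Sum ranks within each group.
R_1 = 24 (n_1 = 3)
R_2 = 45.5 (n_2 = 5)
R_3 = 21.5 (n_3 = 5)
Step 3: H = 12/(N(N+1)) * sum(R_i^2/n_i) - 3(N+1)
     = 12/(13*14) * (24^2/3 + 45.5^2/5 + 21.5^2/5) - 3*14
     = 0.065934 * 698.5 - 42
     = 4.054945.
Step 4: Ties present; correction factor C = 1 - 18/(13^3 - 13) = 0.991758. Corrected H = 4.054945 / 0.991758 = 4.088643.
Step 5: Under H0, H ~ chi^2(2); p-value = 0.129468.
Step 6: alpha = 0.05. fail to reject H0.

H = 4.0886, df = 2, p = 0.129468, fail to reject H0.


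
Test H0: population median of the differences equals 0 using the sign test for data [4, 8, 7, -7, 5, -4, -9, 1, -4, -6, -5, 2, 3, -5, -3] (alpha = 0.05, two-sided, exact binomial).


Step 1: Discard zero differences. Original n = 15; n_eff = number of nonzero differences = 15.
Nonzero differences (with sign): +4, +8, +7, -7, +5, -4, -9, +1, -4, -6, -5, +2, +3, -5, -3
Step 2: Count signs: positive = 7, negative = 8.
Step 3: Under H0: P(positive) = 0.5, so the number of positives S ~ Bin(15, 0.5).
Step 4: Two-sided exact p-value = sum of Bin(15,0.5) probabilities at or below the observed probability = 1.000000.
Step 5: alpha = 0.05. fail to reject H0.

n_eff = 15, pos = 7, neg = 8, p = 1.000000, fail to reject H0.


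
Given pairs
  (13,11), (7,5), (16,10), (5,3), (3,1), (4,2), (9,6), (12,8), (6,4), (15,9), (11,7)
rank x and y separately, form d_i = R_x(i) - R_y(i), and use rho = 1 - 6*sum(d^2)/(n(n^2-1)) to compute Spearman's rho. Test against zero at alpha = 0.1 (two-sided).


Step 1: Rank x and y separately (midranks; no ties here).
rank(x): 13->9, 7->5, 16->11, 5->3, 3->1, 4->2, 9->6, 12->8, 6->4, 15->10, 11->7
rank(y): 11->11, 5->5, 10->10, 3->3, 1->1, 2->2, 6->6, 8->8, 4->4, 9->9, 7->7
Step 2: d_i = R_x(i) - R_y(i); compute d_i^2.
  (9-11)^2=4, (5-5)^2=0, (11-10)^2=1, (3-3)^2=0, (1-1)^2=0, (2-2)^2=0, (6-6)^2=0, (8-8)^2=0, (4-4)^2=0, (10-9)^2=1, (7-7)^2=0
sum(d^2) = 6.
Step 3: rho = 1 - 6*6 / (11*(11^2 - 1)) = 1 - 36/1320 = 0.972727.
Step 4: Under H0, t = rho * sqrt((n-2)/(1-rho^2)) = 12.5810 ~ t(9).
Step 5: Two-sided p-value from the t-distribution with 9 df = 0.000001.
Step 6: alpha = 0.1. reject H0.

rho = 0.9727, p = 0.000001, reject H0 at alpha = 0.1.


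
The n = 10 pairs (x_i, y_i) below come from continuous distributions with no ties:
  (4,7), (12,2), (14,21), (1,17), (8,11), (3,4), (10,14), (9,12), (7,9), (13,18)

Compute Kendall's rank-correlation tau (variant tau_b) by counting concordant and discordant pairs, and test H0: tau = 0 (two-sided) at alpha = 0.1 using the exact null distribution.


Step 1: Enumerate the 45 unordered pairs (i,j) with i<j and classify each by sign(x_j-x_i) * sign(y_j-y_i).
  (1,2):dx=+8,dy=-5->D; (1,3):dx=+10,dy=+14->C; (1,4):dx=-3,dy=+10->D; (1,5):dx=+4,dy=+4->C
  (1,6):dx=-1,dy=-3->C; (1,7):dx=+6,dy=+7->C; (1,8):dx=+5,dy=+5->C; (1,9):dx=+3,dy=+2->C
  (1,10):dx=+9,dy=+11->C; (2,3):dx=+2,dy=+19->C; (2,4):dx=-11,dy=+15->D; (2,5):dx=-4,dy=+9->D
  (2,6):dx=-9,dy=+2->D; (2,7):dx=-2,dy=+12->D; (2,8):dx=-3,dy=+10->D; (2,9):dx=-5,dy=+7->D
  (2,10):dx=+1,dy=+16->C; (3,4):dx=-13,dy=-4->C; (3,5):dx=-6,dy=-10->C; (3,6):dx=-11,dy=-17->C
  (3,7):dx=-4,dy=-7->C; (3,8):dx=-5,dy=-9->C; (3,9):dx=-7,dy=-12->C; (3,10):dx=-1,dy=-3->C
  (4,5):dx=+7,dy=-6->D; (4,6):dx=+2,dy=-13->D; (4,7):dx=+9,dy=-3->D; (4,8):dx=+8,dy=-5->D
  (4,9):dx=+6,dy=-8->D; (4,10):dx=+12,dy=+1->C; (5,6):dx=-5,dy=-7->C; (5,7):dx=+2,dy=+3->C
  (5,8):dx=+1,dy=+1->C; (5,9):dx=-1,dy=-2->C; (5,10):dx=+5,dy=+7->C; (6,7):dx=+7,dy=+10->C
  (6,8):dx=+6,dy=+8->C; (6,9):dx=+4,dy=+5->C; (6,10):dx=+10,dy=+14->C; (7,8):dx=-1,dy=-2->C
  (7,9):dx=-3,dy=-5->C; (7,10):dx=+3,dy=+4->C; (8,9):dx=-2,dy=-3->C; (8,10):dx=+4,dy=+6->C
  (9,10):dx=+6,dy=+9->C
Step 2: C = 32, D = 13, total pairs = 45.
Step 3: tau = (C - D)/(n(n-1)/2) = (32 - 13)/45 = 0.422222.
Step 4: Exact two-sided p-value (enumerate n! = 3628800 permutations of y under H0): p = 0.108313.
Step 5: alpha = 0.1. fail to reject H0.

tau_b = 0.4222 (C=32, D=13), p = 0.108313, fail to reject H0.


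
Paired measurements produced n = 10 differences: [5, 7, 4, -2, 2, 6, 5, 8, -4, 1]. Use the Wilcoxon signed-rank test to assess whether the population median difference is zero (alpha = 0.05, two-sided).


Step 1: Drop any zero differences (none here) and take |d_i|.
|d| = [5, 7, 4, 2, 2, 6, 5, 8, 4, 1]
Step 2: Midrank |d_i| (ties get averaged ranks).
ranks: |5|->6.5, |7|->9, |4|->4.5, |2|->2.5, |2|->2.5, |6|->8, |5|->6.5, |8|->10, |4|->4.5, |1|->1
Step 3: Attach original signs; sum ranks with positive sign and with negative sign.
W+ = 6.5 + 9 + 4.5 + 2.5 + 8 + 6.5 + 10 + 1 = 48
W- = 2.5 + 4.5 = 7
(Check: W+ + W- = 55 should equal n(n+1)/2 = 55.)
Step 4: Test statistic W = min(W+, W-) = 7.
Step 5: Ties in |d|, so use the tie-corrected normal approximation.
        E[W] = n(n+1)/4 = 10*11/4 = 27.5.
        Tie groups: |d|=2 (t=2), |d|=4 (t=2), |d|=5 (t=2); sum(t^3 - t) = 18.
        Var[W] = n(n+1)(2n+1)/24 - sum(t^3-t)/48 = 2310/24 - 18/48 = 95.875.
        z = (W - E[W]) / sqrt(Var[W]) = (7 - 27.5) / 9.7916 = -2.0936.
        Two-sided p = 2*Phi(z) = 0.036292.
Step 6: alpha = 0.05. reject H0.

W+ = 48, W- = 7, W = min = 7, p = 0.036292, reject H0.


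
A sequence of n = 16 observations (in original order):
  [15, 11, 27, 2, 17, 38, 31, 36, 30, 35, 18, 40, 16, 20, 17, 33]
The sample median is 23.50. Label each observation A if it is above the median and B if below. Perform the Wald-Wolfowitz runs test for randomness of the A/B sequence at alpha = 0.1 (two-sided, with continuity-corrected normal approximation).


Step 1: Compute median = 23.50; label A = above, B = below.
Labels in order: BBABBAAAAABABBBA  (n_A = 8, n_B = 8)
Step 2: Count runs R = 8.
Step 3: Under H0 (random ordering), E[R] = 2*n_A*n_B/(n_A+n_B) + 1 = 2*8*8/16 + 1 = 9.0000.
        Var[R] = 2*n_A*n_B*(2*n_A*n_B - n_A - n_B) / ((n_A+n_B)^2 * (n_A+n_B-1)) = 14336/3840 = 3.7333.
        SD[R] = 1.9322.
Step 4: Continuity-corrected z = (R + 0.5 - E[R]) / SD[R] = (8 + 0.5 - 9.0000) / 1.9322 = -0.2588.
Step 5: Two-sided p-value via normal approximation = 2*(1 - Phi(|z|)) = 0.795809.
Step 6: alpha = 0.1. fail to reject H0.

R = 8, z = -0.2588, p = 0.795809, fail to reject H0.


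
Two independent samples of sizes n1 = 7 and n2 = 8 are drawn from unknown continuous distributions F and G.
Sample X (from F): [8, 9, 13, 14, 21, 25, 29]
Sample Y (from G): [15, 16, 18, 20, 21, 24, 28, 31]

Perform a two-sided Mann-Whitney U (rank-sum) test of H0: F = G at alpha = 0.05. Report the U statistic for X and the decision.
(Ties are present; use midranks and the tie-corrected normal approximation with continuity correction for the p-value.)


Step 1: Combine and sort all 15 observations; assign midranks.
sorted (value, group): (8,X), (9,X), (13,X), (14,X), (15,Y), (16,Y), (18,Y), (20,Y), (21,X), (21,Y), (24,Y), (25,X), (28,Y), (29,X), (31,Y)
ranks: 8->1, 9->2, 13->3, 14->4, 15->5, 16->6, 18->7, 20->8, 21->9.5, 21->9.5, 24->11, 25->12, 28->13, 29->14, 31->15
Step 2: Rank sum for X: R1 = 1 + 2 + 3 + 4 + 9.5 + 12 + 14 = 45.5.
Step 3: U_X = R1 - n1(n1+1)/2 = 45.5 - 7*8/2 = 45.5 - 28 = 17.5.
       U_Y = n1*n2 - U_X = 56 - 17.5 = 38.5.
Step 4: Ties are present, so use the tie-corrected normal approximation (with continuity correction) for the p-value.
Step 5: p-value = 0.246738; compare to alpha = 0.05. fail to reject H0.

U_X = 17.5, p = 0.246738, fail to reject H0 at alpha = 0.05.


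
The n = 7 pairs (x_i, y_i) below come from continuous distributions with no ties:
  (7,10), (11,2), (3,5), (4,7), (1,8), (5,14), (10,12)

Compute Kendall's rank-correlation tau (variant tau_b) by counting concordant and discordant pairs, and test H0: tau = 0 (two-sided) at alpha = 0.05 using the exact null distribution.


Step 1: Enumerate the 21 unordered pairs (i,j) with i<j and classify each by sign(x_j-x_i) * sign(y_j-y_i).
  (1,2):dx=+4,dy=-8->D; (1,3):dx=-4,dy=-5->C; (1,4):dx=-3,dy=-3->C; (1,5):dx=-6,dy=-2->C
  (1,6):dx=-2,dy=+4->D; (1,7):dx=+3,dy=+2->C; (2,3):dx=-8,dy=+3->D; (2,4):dx=-7,dy=+5->D
  (2,5):dx=-10,dy=+6->D; (2,6):dx=-6,dy=+12->D; (2,7):dx=-1,dy=+10->D; (3,4):dx=+1,dy=+2->C
  (3,5):dx=-2,dy=+3->D; (3,6):dx=+2,dy=+9->C; (3,7):dx=+7,dy=+7->C; (4,5):dx=-3,dy=+1->D
  (4,6):dx=+1,dy=+7->C; (4,7):dx=+6,dy=+5->C; (5,6):dx=+4,dy=+6->C; (5,7):dx=+9,dy=+4->C
  (6,7):dx=+5,dy=-2->D
Step 2: C = 11, D = 10, total pairs = 21.
Step 3: tau = (C - D)/(n(n-1)/2) = (11 - 10)/21 = 0.047619.
Step 4: Exact two-sided p-value (enumerate n! = 5040 permutations of y under H0): p = 1.000000.
Step 5: alpha = 0.05. fail to reject H0.

tau_b = 0.0476 (C=11, D=10), p = 1.000000, fail to reject H0.


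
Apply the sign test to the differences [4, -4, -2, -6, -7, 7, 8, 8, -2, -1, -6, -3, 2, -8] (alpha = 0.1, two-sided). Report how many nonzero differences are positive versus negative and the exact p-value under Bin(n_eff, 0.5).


Step 1: Discard zero differences. Original n = 14; n_eff = number of nonzero differences = 14.
Nonzero differences (with sign): +4, -4, -2, -6, -7, +7, +8, +8, -2, -1, -6, -3, +2, -8
Step 2: Count signs: positive = 5, negative = 9.
Step 3: Under H0: P(positive) = 0.5, so the number of positives S ~ Bin(14, 0.5).
Step 4: Two-sided exact p-value = sum of Bin(14,0.5) probabilities at or below the observed probability = 0.423950.
Step 5: alpha = 0.1. fail to reject H0.

n_eff = 14, pos = 5, neg = 9, p = 0.423950, fail to reject H0.


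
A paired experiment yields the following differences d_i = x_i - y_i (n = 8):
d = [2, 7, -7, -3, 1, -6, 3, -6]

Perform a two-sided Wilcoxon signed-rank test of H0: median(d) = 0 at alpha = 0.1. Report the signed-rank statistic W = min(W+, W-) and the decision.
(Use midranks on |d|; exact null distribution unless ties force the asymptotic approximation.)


Step 1: Drop any zero differences (none here) and take |d_i|.
|d| = [2, 7, 7, 3, 1, 6, 3, 6]
Step 2: Midrank |d_i| (ties get averaged ranks).
ranks: |2|->2, |7|->7.5, |7|->7.5, |3|->3.5, |1|->1, |6|->5.5, |3|->3.5, |6|->5.5
Step 3: Attach original signs; sum ranks with positive sign and with negative sign.
W+ = 2 + 7.5 + 1 + 3.5 = 14
W- = 7.5 + 3.5 + 5.5 + 5.5 = 22
(Check: W+ + W- = 36 should equal n(n+1)/2 = 36.)
Step 4: Test statistic W = min(W+, W-) = 14.
Step 5: Ties in |d|, so use the tie-corrected normal approximation.
        E[W] = n(n+1)/4 = 8*9/4 = 18.
        Tie groups: |d|=3 (t=2), |d|=6 (t=2), |d|=7 (t=2); sum(t^3 - t) = 18.
        Var[W] = n(n+1)(2n+1)/24 - sum(t^3-t)/48 = 1224/24 - 18/48 = 50.625.
        z = (W - E[W]) / sqrt(Var[W]) = (14 - 18) / 7.1151 = -0.5622.
        Two-sided p = 2*Phi(z) = 0.573992.
Step 6: alpha = 0.1. fail to reject H0.

W+ = 14, W- = 22, W = min = 14, p = 0.573992, fail to reject H0.


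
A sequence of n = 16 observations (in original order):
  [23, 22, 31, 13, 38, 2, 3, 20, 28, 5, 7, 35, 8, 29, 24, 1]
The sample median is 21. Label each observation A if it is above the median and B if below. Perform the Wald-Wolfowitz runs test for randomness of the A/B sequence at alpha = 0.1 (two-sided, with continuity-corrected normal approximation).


Step 1: Compute median = 21; label A = above, B = below.
Labels in order: AAABABBBABBABAAB  (n_A = 8, n_B = 8)
Step 2: Count runs R = 10.
Step 3: Under H0 (random ordering), E[R] = 2*n_A*n_B/(n_A+n_B) + 1 = 2*8*8/16 + 1 = 9.0000.
        Var[R] = 2*n_A*n_B*(2*n_A*n_B - n_A - n_B) / ((n_A+n_B)^2 * (n_A+n_B-1)) = 14336/3840 = 3.7333.
        SD[R] = 1.9322.
Step 4: Continuity-corrected z = (R - 0.5 - E[R]) / SD[R] = (10 - 0.5 - 9.0000) / 1.9322 = 0.2588.
Step 5: Two-sided p-value via normal approximation = 2*(1 - Phi(|z|)) = 0.795809.
Step 6: alpha = 0.1. fail to reject H0.

R = 10, z = 0.2588, p = 0.795809, fail to reject H0.


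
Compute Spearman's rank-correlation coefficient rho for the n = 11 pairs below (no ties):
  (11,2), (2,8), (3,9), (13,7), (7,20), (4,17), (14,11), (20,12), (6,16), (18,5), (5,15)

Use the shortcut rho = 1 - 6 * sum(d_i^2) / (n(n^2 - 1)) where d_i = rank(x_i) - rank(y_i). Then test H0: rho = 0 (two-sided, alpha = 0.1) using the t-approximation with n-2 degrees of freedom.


Step 1: Rank x and y separately (midranks; no ties here).
rank(x): 11->7, 2->1, 3->2, 13->8, 7->6, 4->3, 14->9, 20->11, 6->5, 18->10, 5->4
rank(y): 2->1, 8->4, 9->5, 7->3, 20->11, 17->10, 11->6, 12->7, 16->9, 5->2, 15->8
Step 2: d_i = R_x(i) - R_y(i); compute d_i^2.
  (7-1)^2=36, (1-4)^2=9, (2-5)^2=9, (8-3)^2=25, (6-11)^2=25, (3-10)^2=49, (9-6)^2=9, (11-7)^2=16, (5-9)^2=16, (10-2)^2=64, (4-8)^2=16
sum(d^2) = 274.
Step 3: rho = 1 - 6*274 / (11*(11^2 - 1)) = 1 - 1644/1320 = -0.245455.
Step 4: Under H0, t = rho * sqrt((n-2)/(1-rho^2)) = -0.7596 ~ t(9).
Step 5: Two-sided p-value from the t-distribution with 9 df = 0.466922.
Step 6: alpha = 0.1. fail to reject H0.

rho = -0.2455, p = 0.466922, fail to reject H0 at alpha = 0.1.
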